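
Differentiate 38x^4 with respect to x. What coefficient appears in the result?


We apply the power rule: d/dx [ax^n] = a*n * x^(n-1)
d/dx [38x^4]
= 38 * 4 * x^(4-1)
= 152x^3
The coefficient is 152

152


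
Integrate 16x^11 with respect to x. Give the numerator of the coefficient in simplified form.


Apply the power rule for integration:
integral of ax^n dx = a/(n+1) * x^(n+1) + C
integral of 16x^11 dx
= 16/12 * x^12 + C
= 4/3 * x^12 + C
The coefficient in lowest terms is 4/3, and its numerator is 4

4


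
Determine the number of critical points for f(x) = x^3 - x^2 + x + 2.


Find where f'(x) = 0:
f(x) = x^3 - x^2 + x + 2
f'(x) = 3x^2 - 2x + 1
This is a quadratic in x. Use the discriminant to count real roots.
Discriminant = (-2)^2 - 4 * 3 * 1
= 4 - 12
= -8
Since discriminant < 0, f'(x) = 0 has no real solutions.
Number of critical points: 0

0


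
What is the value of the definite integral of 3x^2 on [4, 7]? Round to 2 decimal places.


Find the antiderivative of 3x^2:
F(x) = 3/3 * x^3
Apply the Fundamental Theorem of Calculus:
F(7) - F(4)
= 3/3 * 7^3 - 3/3 * 4^3
= 3/3 * (343 - 64)
= 3/3 * 279
= 279 = 279.00

279.00


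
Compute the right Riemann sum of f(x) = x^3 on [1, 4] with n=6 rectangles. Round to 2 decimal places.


Right Riemann sum uses right endpoints of each subinterval.
Interval: [1, 4], n = 6
dx = (4 - 1) / 6 = 1/2
Right endpoints: [3/2, 2, 5/2, 3, 7/2, 4]
f values: [27/8, 8, 125/8, 27, 343/8, 64]
Sum = dx * (sum of f values)
= 1/2 * 1287/8
= 1287/16 ≈ 80.44

80.44


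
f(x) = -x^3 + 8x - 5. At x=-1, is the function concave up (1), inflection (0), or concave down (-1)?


Concavity is determined by the sign of f''(x).
f(x) = -x^3 + 8x - 5
f'(x) = -3x^2 + 8
f''(x) = -6x
f''(-1) = -6 * (-1) + 0
= 6 + 0
= 6
Since f''(-1) > 0, the function is concave up (1)

1


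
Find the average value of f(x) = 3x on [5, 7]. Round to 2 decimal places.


Average value = 1/(b-a) * integral from a to b of f(x) dx
First compute the integral of 3x:
F(x) = (3/2)x^2
F(7) = 3/2 * 49 + 0 * 7 = 147/2
F(5) = 3/2 * 25 + 0 * 5 = 75/2
Integral = 147/2 - 75/2 = 36
Average = 36 / (7 - 5) = 36 / 2
= 18 = 18.00

18.00


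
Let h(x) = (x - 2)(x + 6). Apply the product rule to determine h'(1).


Let u(x) = x - 2 and v(x) = x + 6
u'(x) = 1
v'(x) = 1
Product rule: h'(x) = u'(x)*v(x) + u(x)*v'(x)
= 1 * (x + 6) + (x - 2) * 1
At x = 1:
u(1) = 1 * 1 - 2 = -1
v(1) = 1 * 1 + 6 = 7
h'(1) = 1 * 7 + (-1) * 1
= 7 - 1
= 6

6


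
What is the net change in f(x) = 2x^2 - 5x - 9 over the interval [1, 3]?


Net change = f(b) - f(a)
f(x) = 2x^2 - 5x - 9
Compute f(3):
f(3) = 2 * 3^2 - 5 * 3 - 9
= 18 - 15 - 9
= -6
Compute f(1):
f(1) = 2 * 1^2 - 5 * 1 - 9
= 2 - 5 - 9
= -12
Net change = -6 - (-12) = 6

6


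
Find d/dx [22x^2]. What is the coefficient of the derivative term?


We apply the power rule: d/dx [ax^n] = a*n * x^(n-1)
d/dx [22x^2]
= 22 * 2 * x^(2-1)
= 44x
The coefficient is 44

44


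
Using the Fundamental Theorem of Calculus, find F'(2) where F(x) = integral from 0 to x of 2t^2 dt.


By the Fundamental Theorem of Calculus (Part 1):
If F(x) = integral from 0 to x of f(t) dt, then F'(x) = f(x)
Here f(t) = 2t^2
So F'(x) = 2x^2
Evaluate at x = 2:
F'(2) = 2 * 2^2
= 2 * 4
= 8

8


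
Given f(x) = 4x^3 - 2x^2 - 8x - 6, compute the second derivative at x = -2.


First derivative:
f'(x) = 12x^2 - 4x - 8
Second derivative:
f''(x) = 24x - 4
Substitute x = -2:
f''(-2) = 24 * (-2) - 4
= -48 - 4
= -52

-52


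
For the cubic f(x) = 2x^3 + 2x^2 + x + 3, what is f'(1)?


Differentiate f(x) = 2x^3 + 2x^2 + x + 3 term by term:
f'(x) = 6x^2 + 4x + 1
Substitute x = 1:
f'(1) = 6 * 1^2 + 4 * 1 + 1
= 6 + 4 + 1
= 11

11


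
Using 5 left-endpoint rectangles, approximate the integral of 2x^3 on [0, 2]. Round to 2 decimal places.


Left Riemann sum uses left endpoints of each subinterval.
Interval: [0, 2], n = 5
dx = (2 - 0) / 5 = 2/5
Left endpoints: [0, 2/5, 4/5, 6/5, 8/5]
f values: [0, 16/125, 128/125, 432/125, 1024/125]
Sum = dx * (sum of f values)
= 2/5 * 64/5
= 128/25 = 5.12

5.12


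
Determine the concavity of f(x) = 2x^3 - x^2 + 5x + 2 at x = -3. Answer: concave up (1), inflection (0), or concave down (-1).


Concavity is determined by the sign of f''(x).
f(x) = 2x^3 - x^2 + 5x + 2
f'(x) = 6x^2 - 2x + 5
f''(x) = 12x - 2
f''(-3) = 12 * (-3) - 2
= -36 - 2
= -38
Since f''(-3) < 0, the function is concave down (-1)

-1


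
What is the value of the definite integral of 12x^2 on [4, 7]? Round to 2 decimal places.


Find the antiderivative of 12x^2:
F(x) = 12/3 * x^3
Apply the Fundamental Theorem of Calculus:
F(7) - F(4)
= 12/3 * 7^3 - 12/3 * 4^3
= 12/3 * (343 - 64)
= 12/3 * 279
= 1116 = 1116.00

1116.00


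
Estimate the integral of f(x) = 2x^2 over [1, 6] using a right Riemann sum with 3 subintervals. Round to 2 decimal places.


Right Riemann sum uses right endpoints of each subinterval.
Interval: [1, 6], n = 3
dx = (6 - 1) / 3 = 5/3
Right endpoints: [8/3, 13/3, 6]
f values: [128/9, 338/9, 72]
Sum = dx * (sum of f values)
= 5/3 * 1114/9
= 5570/27 ≈ 206.30

206.30


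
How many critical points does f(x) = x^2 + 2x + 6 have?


Find where f'(x) = 0:
f'(x) = 2x + 2
Set f'(x) = 0:
2x + 2 = 0
x = -2 / 2 = -1
This is a linear equation in x, so there is exactly one solution.
Number of critical points: 1

1


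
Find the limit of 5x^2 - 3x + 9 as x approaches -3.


Since polynomials are continuous, we use direct substitution.
lim(x->-3) of 5x^2 - 3x + 9
= 5 * (-3)^2 - 3 * (-3) + 9
= 45 + 9 + 9
= 63

63


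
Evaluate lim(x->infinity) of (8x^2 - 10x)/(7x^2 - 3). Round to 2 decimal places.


For limits at infinity with equal-degree polynomials,
we compare leading coefficients.
Numerator leading term: 8x^2
Denominator leading term: 7x^2
Divide both by x^2:
lim = (8 - 10/x) / (7 - 3/x^2)
As x -> infinity, the 1/x and 1/x^2 terms vanish:
= 8/7 ≈ 1.14

1.14


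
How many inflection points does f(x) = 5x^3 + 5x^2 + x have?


Inflection points occur where f''(x) = 0 and concavity changes.
f(x) = 5x^3 + 5x^2 + x
f'(x) = 15x^2 + 10x + 1
f''(x) = 30x + 10
Set f''(x) = 0:
30x + 10 = 0
x = -10 / 30 = -1/3
Since f''(x) is linear (degree 1), it changes sign at this point.
Therefore there is exactly 1 inflection point.

1


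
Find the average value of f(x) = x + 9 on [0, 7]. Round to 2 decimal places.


Average value = 1/(b-a) * integral from a to b of f(x) dx
First compute the integral of x + 9:
F(x) = (1/2)x^2 + 9x
F(7) = 1/2 * 49 + 9 * 7 = 175/2
F(0) = 1/2 * 0 + 9 * 0 = 0
Integral = 175/2 - 0 = 175/2
Average = (175/2) / (7 - 0) = (175/2) / 7
= 25/2 = 12.50

12.50


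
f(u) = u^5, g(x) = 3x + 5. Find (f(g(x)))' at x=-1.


Using the chain rule: (f(g(x)))' = f'(g(x)) * g'(x)
First, find g(-1):
g(-1) = 3 * (-1) + 5 = 2
Next, f'(u) = 5u^4
And g'(x) = 3
So f'(g(-1)) * g'(-1)
= 5 * 2^4 * 3
= 5 * 16 * 3
= 240

240


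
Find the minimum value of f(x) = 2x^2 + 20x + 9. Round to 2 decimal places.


For a quadratic f(x) = ax^2 + bx + c with a > 0, the minimum is at the vertex.
Vertex x-coordinate: x = -b/(2a)
x = -(20) / (2 * 2)
x = -20/4 = -5
Substitute back to find the minimum value:
f(-5) = 2 * (-5)^2 + 20 * (-5) + 9
= 50 - 100 + 9
= -41 = -41.00

-41.00


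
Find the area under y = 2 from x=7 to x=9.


The area under a constant function y = 2 is a rectangle.
Width = 9 - 7 = 2
Height = 2
Area = width * height
= 2 * 2
= 4

4


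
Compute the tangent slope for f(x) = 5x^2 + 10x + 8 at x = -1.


The slope of the tangent line equals f'(x) at the point.
f(x) = 5x^2 + 10x + 8
f'(x) = 10x + 10
At x = -1:
f'(-1) = 10 * (-1) + 10
= -10 + 10
= 0

0


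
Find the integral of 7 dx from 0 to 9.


The integral of a constant k over [a, b] equals k * (b - a).
integral from 0 to 9 of 7 dx
= 7 * (9 - 0)
= 7 * 9
= 63

63


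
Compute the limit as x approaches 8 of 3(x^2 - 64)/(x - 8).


Direct substitution gives 0/0, so we factor the numerator.
Factor: 3(x^2 - 64) = 3 * (x - 8)(x + 8)
Cancel the common factor (x - 8):
3(x^2 - 64)/(x - 8) = 3 * (x + 8)
Now substitute x = 8:
= 3 * (8 + 8) = 48

48


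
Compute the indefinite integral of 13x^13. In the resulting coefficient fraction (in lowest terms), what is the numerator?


Apply the power rule for integration:
integral of ax^n dx = a/(n+1) * x^(n+1) + C
integral of 13x^13 dx
= 13/14 * x^14 + C
The coefficient in lowest terms is 13/14, and its numerator is 13

13


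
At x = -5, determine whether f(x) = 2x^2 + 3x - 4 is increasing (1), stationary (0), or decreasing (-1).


Compute f'(x) to determine behavior:
f'(x) = 4x + 3
f'(-5) = 4 * (-5) + 3
= -20 + 3
= -17
Since f'(-5) < 0, the function is decreasing (-1)

-1


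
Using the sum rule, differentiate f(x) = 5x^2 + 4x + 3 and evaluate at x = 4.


Differentiate term by term using power and sum rules:
f(x) = 5x^2 + 4x + 3
f'(x) = 10x + 4
Substitute x = 4:
f'(4) = 10 * 4 + 4
= 40 + 4
= 44

44


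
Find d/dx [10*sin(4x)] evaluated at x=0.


Apply the chain rule to differentiate 10*sin(4x):
d/dx [10*sin(4x)]
= 10 * cos(4x) * d/dx(4x)
= 10 * 4 * cos(4x)
= 40 * cos(4x)
Evaluate at x = 0:
= 40 * cos(0)
= 40 * 1
= 40

40


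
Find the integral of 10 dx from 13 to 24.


The integral of a constant k over [a, b] equals k * (b - a).
integral from 13 to 24 of 10 dx
= 10 * (24 - 13)
= 10 * 11
= 110

110


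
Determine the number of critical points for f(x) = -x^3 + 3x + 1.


Find where f'(x) = 0:
f(x) = -x^3 + 3x + 1
f'(x) = -3x^2 + 3
This is a quadratic in x. Use the discriminant to count real roots.
Discriminant = (0)^2 - 4 * (-3) * 3
= 0 - (-36)
= 36
Since discriminant > 0, f'(x) = 0 has 2 real solutions.
Number of critical points: 2

2


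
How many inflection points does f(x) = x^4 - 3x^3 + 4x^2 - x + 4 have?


Inflection points occur where f''(x) = 0 and concavity changes.
f(x) = x^4 - 3x^3 + 4x^2 - x + 4
f'(x) = 4x^3 - 9x^2 + 8x - 1
f''(x) = 12x^2 - 18x + 8
This is a quadratic in x. Use the discriminant to count real roots.
Discriminant = (-18)^2 - 4 * 12 * 8
= 324 - 384
= -60
Since discriminant < 0, f''(x) = 0 has no real solutions.
Number of inflection points: 0

0


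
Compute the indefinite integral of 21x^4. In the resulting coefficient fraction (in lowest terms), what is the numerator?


Apply the power rule for integration:
integral of ax^n dx = a/(n+1) * x^(n+1) + C
integral of 21x^4 dx
= 21/5 * x^5 + C
The coefficient in lowest terms is 21/5, and its numerator is 21

21


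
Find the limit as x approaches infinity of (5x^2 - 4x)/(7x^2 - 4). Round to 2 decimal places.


For limits at infinity with equal-degree polynomials,
we compare leading coefficients.
Numerator leading term: 5x^2
Denominator leading term: 7x^2
Divide both by x^2:
lim = (5 - 4/x) / (7 - 4/x^2)
As x -> infinity, the 1/x and 1/x^2 terms vanish:
= 5/7 ≈ 0.71

0.71


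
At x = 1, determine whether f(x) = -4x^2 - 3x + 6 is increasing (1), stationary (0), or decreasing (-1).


Compute f'(x) to determine behavior:
f'(x) = -8x - 3
f'(1) = -8 * 1 - 3
= -8 - 3
= -11
Since f'(1) < 0, the function is decreasing (-1)

-1


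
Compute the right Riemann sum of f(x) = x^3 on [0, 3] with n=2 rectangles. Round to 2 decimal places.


Right Riemann sum uses right endpoints of each subinterval.
Interval: [0, 3], n = 2
dx = (3 - 0) / 2 = 3/2
Right endpoints: [3/2, 3]
f values: [27/8, 27]
Sum = dx * (sum of f values)
= 3/2 * 243/8
= 729/16 ≈ 45.56

45.56


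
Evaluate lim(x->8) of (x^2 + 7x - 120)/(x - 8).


Direct substitution gives 0/0, so we factor the numerator.
Factor: (x^2 + 7x - 120) = (x - 8)(x + 15)
Cancel the common factor (x - 8):
(x^2 + 7x - 120)/(x - 8) = (x + 15)
Now substitute x = 8:
= (8) - (-15) = 23

23


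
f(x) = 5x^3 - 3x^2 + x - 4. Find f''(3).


First derivative:
f'(x) = 15x^2 - 6x + 1
Second derivative:
f''(x) = 30x - 6
Substitute x = 3:
f''(3) = 30 * 3 - 6
= 90 - 6
= 84

84


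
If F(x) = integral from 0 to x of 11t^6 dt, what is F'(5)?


By the Fundamental Theorem of Calculus (Part 1):
If F(x) = integral from 0 to x of f(t) dt, then F'(x) = f(x)
Here f(t) = 11t^6
So F'(x) = 11x^6
Evaluate at x = 5:
F'(5) = 11 * 5^6
= 11 * 15625
= 171875

171875


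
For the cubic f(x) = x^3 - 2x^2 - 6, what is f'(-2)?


Differentiate f(x) = x^3 - 2x^2 - 6 term by term:
f'(x) = 3x^2 - 4x
Substitute x = -2:
f'(-2) = 3 * (-2)^2 - 4 * (-2) + 0
= 12 + 8 + 0
= 20

20


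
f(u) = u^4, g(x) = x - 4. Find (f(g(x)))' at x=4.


Using the chain rule: (f(g(x)))' = f'(g(x)) * g'(x)
First, find g(4):
g(4) = 1 * 4 - 4 = 0
Next, f'(u) = 4u^3
And g'(x) = 1
So f'(g(4)) * g'(4)
= 4 * 0^3 * 1
= 4 * 0 * 1
= 0

0


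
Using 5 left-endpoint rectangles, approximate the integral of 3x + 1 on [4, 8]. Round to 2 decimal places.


Left Riemann sum uses left endpoints of each subinterval.
Interval: [4, 8], n = 5
dx = (8 - 4) / 5 = 4/5
Left endpoints: [4, 24/5, 28/5, 32/5, 36/5]
f values: [13, 77/5, 89/5, 101/5, 113/5]
Sum = dx * (sum of f values)
= 4/5 * 89
= 356/5 = 71.20

71.20


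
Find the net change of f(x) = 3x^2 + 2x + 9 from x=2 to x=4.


Net change = f(b) - f(a)
f(x) = 3x^2 + 2x + 9
Compute f(4):
f(4) = 3 * 4^2 + 2 * 4 + 9
= 48 + 8 + 9
= 65
Compute f(2):
f(2) = 3 * 2^2 + 2 * 2 + 9
= 12 + 4 + 9
= 25
Net change = 65 - 25 = 40

40


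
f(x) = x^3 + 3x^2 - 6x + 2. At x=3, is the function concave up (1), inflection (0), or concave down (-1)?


Concavity is determined by the sign of f''(x).
f(x) = x^3 + 3x^2 - 6x + 2
f'(x) = 3x^2 + 6x - 6
f''(x) = 6x + 6
f''(3) = 6 * 3 + 6
= 18 + 6
= 24
Since f''(3) > 0, the function is concave up (1)

1


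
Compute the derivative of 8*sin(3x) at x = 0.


Apply the chain rule to differentiate 8*sin(3x):
d/dx [8*sin(3x)]
= 8 * cos(3x) * d/dx(3x)
= 8 * 3 * cos(3x)
= 24 * cos(3x)
Evaluate at x = 0:
= 24 * cos(0)
= 24 * 1
= 24

24


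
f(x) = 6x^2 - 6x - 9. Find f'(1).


Differentiate term by term using power and sum rules:
f(x) = 6x^2 - 6x - 9
f'(x) = 12x - 6
Substitute x = 1:
f'(1) = 12 * 1 - 6
= 12 - 6
= 6

6


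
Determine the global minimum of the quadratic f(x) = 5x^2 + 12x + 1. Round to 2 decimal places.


For a quadratic f(x) = ax^2 + bx + c with a > 0, the minimum is at the vertex.
Vertex x-coordinate: x = -b/(2a)
x = -(12) / (2 * 5)
x = -12/10 = -6/5
Substitute back to find the minimum value:
f(-6/5) = 5 * (-6/5)^2 + 12 * (-6/5) + 1
= 36/5 - 72/5 + 1
= -31/5 = -6.20

-6.20


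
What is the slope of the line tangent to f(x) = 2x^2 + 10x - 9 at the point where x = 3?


The slope of the tangent line equals f'(x) at the point.
f(x) = 2x^2 + 10x - 9
f'(x) = 4x + 10
At x = 3:
f'(3) = 4 * 3 + 10
= 12 + 10
= 22

22


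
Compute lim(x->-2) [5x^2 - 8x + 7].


Since polynomials are continuous, we use direct substitution.
lim(x->-2) of 5x^2 - 8x + 7
= 5 * (-2)^2 - 8 * (-2) + 7
= 20 + 16 + 7
= 43

43


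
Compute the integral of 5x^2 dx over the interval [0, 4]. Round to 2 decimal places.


Find the antiderivative of 5x^2:
F(x) = 5/3 * x^3
Apply the Fundamental Theorem of Calculus:
F(4) - F(0)
= 5/3 * 4^3 - 5/3 * 0^3
= 5/3 * (64 - 0)
= 5/3 * 64
= 320/3 ≈ 106.67

106.67


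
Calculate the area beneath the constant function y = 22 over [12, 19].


The area under a constant function y = 22 is a rectangle.
Width = 19 - 12 = 7
Height = 22
Area = width * height
= 7 * 22
= 154

154


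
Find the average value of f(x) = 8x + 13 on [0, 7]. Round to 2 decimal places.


Average value = 1/(b-a) * integral from a to b of f(x) dx
First compute the integral of 8x + 13:
F(x) = 4x^2 + 13x
F(7) = 4 * 49 + 13 * 7 = 287
F(0) = 4 * 0 + 13 * 0 = 0
Integral = 287 - 0 = 287
Average = 287 / (7 - 0) = 287 / 7
= 41 = 41.00

41.00


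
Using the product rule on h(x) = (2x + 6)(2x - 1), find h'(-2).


Let u(x) = 2x + 6 and v(x) = 2x - 1
u'(x) = 2
v'(x) = 2
Product rule: h'(x) = u'(x)*v(x) + u(x)*v'(x)
= 2 * (2x - 1) + (2x + 6) * 2
At x = -2:
u(-2) = 2 * (-2) + 6 = 2
v(-2) = 2 * (-2) - 1 = -5
h'(-2) = 2 * (-5) + 2 * 2
= -10 + 4
= -6

-6


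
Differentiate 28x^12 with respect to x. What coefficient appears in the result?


We apply the power rule: d/dx [ax^n] = a*n * x^(n-1)
d/dx [28x^12]
= 28 * 12 * x^(12-1)
= 336x^11
The coefficient is 336

336


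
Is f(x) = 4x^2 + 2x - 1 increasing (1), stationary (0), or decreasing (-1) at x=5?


Compute f'(x) to determine behavior:
f'(x) = 8x + 2
f'(5) = 8 * 5 + 2
= 40 + 2
= 42
Since f'(5) > 0, the function is increasing (1)

1


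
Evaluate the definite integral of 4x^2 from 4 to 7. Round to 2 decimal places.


Find the antiderivative of 4x^2:
F(x) = 4/3 * x^3
Apply the Fundamental Theorem of Calculus:
F(7) - F(4)
= 4/3 * 7^3 - 4/3 * 4^3
= 4/3 * (343 - 64)
= 4/3 * 279
= 372 = 372.00

372.00


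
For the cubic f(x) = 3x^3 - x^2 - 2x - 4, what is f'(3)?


Differentiate f(x) = 3x^3 - x^2 - 2x - 4 term by term:
f'(x) = 9x^2 - 2x - 2
Substitute x = 3:
f'(3) = 9 * 3^2 - 2 * 3 - 2
= 81 - 6 - 2
= 73

73


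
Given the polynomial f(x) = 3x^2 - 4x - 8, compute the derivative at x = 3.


Differentiate term by term using power and sum rules:
f(x) = 3x^2 - 4x - 8
f'(x) = 6x - 4
Substitute x = 3:
f'(3) = 6 * 3 - 4
= 18 - 4
= 14

14


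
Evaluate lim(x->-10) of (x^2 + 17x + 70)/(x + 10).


Direct substitution gives 0/0, so we factor the numerator.
Factor: (x^2 + 17x + 70) = (x + 10)(x + 7)
Cancel the common factor (x + 10):
(x^2 + 17x + 70)/(x + 10) = (x + 7)
Now substitute x = -10:
= (-10) - (-7) = -3

-3


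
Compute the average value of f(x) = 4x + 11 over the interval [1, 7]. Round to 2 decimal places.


Average value = 1/(b-a) * integral from a to b of f(x) dx
First compute the integral of 4x + 11:
F(x) = 2x^2 + 11x
F(7) = 2 * 49 + 11 * 7 = 175
F(1) = 2 * 1 + 11 * 1 = 13
Integral = 175 - 13 = 162
Average = 162 / (7 - 1) = 162 / 6
= 27 = 27.00

27.00


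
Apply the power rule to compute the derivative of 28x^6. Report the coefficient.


We apply the power rule: d/dx [ax^n] = a*n * x^(n-1)
d/dx [28x^6]
= 28 * 6 * x^(6-1)
= 168x^5
The coefficient is 168

168


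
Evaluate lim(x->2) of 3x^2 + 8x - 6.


Since polynomials are continuous, we use direct substitution.
lim(x->2) of 3x^2 + 8x - 6
= 3 * 2^2 + 8 * 2 - 6
= 12 + 16 - 6
= 22

22


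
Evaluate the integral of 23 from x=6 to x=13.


The integral of a constant k over [a, b] equals k * (b - a).
integral from 6 to 13 of 23 dx
= 23 * (13 - 6)
= 23 * 7
= 161

161


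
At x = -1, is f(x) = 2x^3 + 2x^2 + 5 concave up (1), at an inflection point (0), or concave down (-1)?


Concavity is determined by the sign of f''(x).
f(x) = 2x^3 + 2x^2 + 5
f'(x) = 6x^2 + 4x
f''(x) = 12x + 4
f''(-1) = 12 * (-1) + 4
= -12 + 4
= -8
Since f''(-1) < 0, the function is concave down (-1)

-1


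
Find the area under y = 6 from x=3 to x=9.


The area under a constant function y = 6 is a rectangle.
Width = 9 - 3 = 6
Height = 6
Area = width * height
= 6 * 6
= 36

36


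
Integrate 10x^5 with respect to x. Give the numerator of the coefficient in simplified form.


Apply the power rule for integration:
integral of ax^n dx = a/(n+1) * x^(n+1) + C
integral of 10x^5 dx
= 10/6 * x^6 + C
= 5/3 * x^6 + C
The coefficient in lowest terms is 5/3, and its numerator is 5

5


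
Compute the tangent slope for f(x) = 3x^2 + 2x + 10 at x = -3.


The slope of the tangent line equals f'(x) at the point.
f(x) = 3x^2 + 2x + 10
f'(x) = 6x + 2
At x = -3:
f'(-3) = 6 * (-3) + 2
= -18 + 2
= -16

-16


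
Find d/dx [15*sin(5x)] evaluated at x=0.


Apply the chain rule to differentiate 15*sin(5x):
d/dx [15*sin(5x)]
= 15 * cos(5x) * d/dx(5x)
= 15 * 5 * cos(5x)
= 75 * cos(5x)
Evaluate at x = 0:
= 75 * cos(0)
= 75 * 1
= 75

75


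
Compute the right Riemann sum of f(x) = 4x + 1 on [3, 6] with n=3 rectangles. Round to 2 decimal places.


Right Riemann sum uses right endpoints of each subinterval.
Interval: [3, 6], n = 3
dx = (6 - 3) / 3 = 1
Right endpoints: [4, 5, 6]
f values: [17, 21, 25]
Sum = dx * (sum of f values)
= 1 * 63
= 63 = 63.00

63.00


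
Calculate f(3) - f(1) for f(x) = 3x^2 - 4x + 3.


Net change = f(b) - f(a)
f(x) = 3x^2 - 4x + 3
Compute f(3):
f(3) = 3 * 3^2 - 4 * 3 + 3
= 27 - 12 + 3
= 18
Compute f(1):
f(1) = 3 * 1^2 - 4 * 1 + 3
= 3 - 4 + 3
= 2
Net change = 18 - 2 = 16

16


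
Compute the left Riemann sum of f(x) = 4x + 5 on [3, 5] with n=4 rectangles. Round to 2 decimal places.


Left Riemann sum uses left endpoints of each subinterval.
Interval: [3, 5], n = 4
dx = (5 - 3) / 4 = 1/2
Left endpoints: [3, 7/2, 4, 9/2]
f values: [17, 19, 21, 23]
Sum = dx * (sum of f values)
= 1/2 * 80
= 40 = 40.00

40.00


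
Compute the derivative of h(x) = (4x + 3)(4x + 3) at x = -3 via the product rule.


Let u(x) = 4x + 3 and v(x) = 4x + 3
u'(x) = 4
v'(x) = 4
Product rule: h'(x) = u'(x)*v(x) + u(x)*v'(x)
= 4 * (4x + 3) + (4x + 3) * 4
At x = -3:
u(-3) = 4 * (-3) + 3 = -9
v(-3) = 4 * (-3) + 3 = -9
h'(-3) = 4 * (-9) + (-9) * 4
= -36 - 36
= -72

-72


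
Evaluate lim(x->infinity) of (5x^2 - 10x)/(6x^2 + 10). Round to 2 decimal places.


For limits at infinity with equal-degree polynomials,
we compare leading coefficients.
Numerator leading term: 5x^2
Denominator leading term: 6x^2
Divide both by x^2:
lim = (5 - 10/x) / (6 + 10/x^2)
As x -> infinity, the 1/x and 1/x^2 terms vanish:
= 5/6 ≈ 0.83

0.83


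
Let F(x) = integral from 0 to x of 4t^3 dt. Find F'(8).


By the Fundamental Theorem of Calculus (Part 1):
If F(x) = integral from 0 to x of f(t) dt, then F'(x) = f(x)
Here f(t) = 4t^3
So F'(x) = 4x^3
Evaluate at x = 8:
F'(8) = 4 * 8^3
= 4 * 512
= 2048

2048


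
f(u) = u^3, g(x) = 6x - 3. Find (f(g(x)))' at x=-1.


Using the chain rule: (f(g(x)))' = f'(g(x)) * g'(x)
First, find g(-1):
g(-1) = 6 * (-1) - 3 = -9
Next, f'(u) = 3u^2
And g'(x) = 6
So f'(g(-1)) * g'(-1)
= 3 * (-9)^2 * 6
= 3 * 81 * 6
= 1458

1458


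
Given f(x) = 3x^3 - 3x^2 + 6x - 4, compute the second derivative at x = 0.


First derivative:
f'(x) = 9x^2 - 6x + 6
Second derivative:
f''(x) = 18x - 6
Substitute x = 0:
f''(0) = 18 * 0 - 6
= 0 - 6
= -6

-6


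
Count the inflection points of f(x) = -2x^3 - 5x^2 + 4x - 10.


Inflection points occur where f''(x) = 0 and concavity changes.
f(x) = -2x^3 - 5x^2 + 4x - 10
f'(x) = -6x^2 - 10x + 4
f''(x) = -12x - 10
Set f''(x) = 0:
-12x - 10 = 0
x = 10 / (-12) = -5/6
Since f''(x) is linear (degree 1), it changes sign at this point.
Therefore there is exactly 1 inflection point.

1


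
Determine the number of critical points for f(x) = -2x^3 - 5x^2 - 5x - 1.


Find where f'(x) = 0:
f(x) = -2x^3 - 5x^2 - 5x - 1
f'(x) = -6x^2 - 10x - 5
This is a quadratic in x. Use the discriminant to count real roots.
Discriminant = (-10)^2 - 4 * (-6) * (-5)
= 100 - 120
= -20
Since discriminant < 0, f'(x) = 0 has no real solutions.
Number of critical points: 0

0


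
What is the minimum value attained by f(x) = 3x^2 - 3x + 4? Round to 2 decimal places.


For a quadratic f(x) = ax^2 + bx + c with a > 0, the minimum is at the vertex.
Vertex x-coordinate: x = -b/(2a)
x = -(-3) / (2 * 3)
x = 3/6 = 1/2
Substitute back to find the minimum value:
f(1/2) = 3 * (1/2)^2 - 3 * (1/2) + 4
= 3/4 - 3/2 + 4
= 13/4 = 3.25

3.25


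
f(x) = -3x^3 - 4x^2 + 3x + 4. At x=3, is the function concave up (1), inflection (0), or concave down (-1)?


Concavity is determined by the sign of f''(x).
f(x) = -3x^3 - 4x^2 + 3x + 4
f'(x) = -9x^2 - 8x + 3
f''(x) = -18x - 8
f''(3) = -18 * 3 - 8
= -54 - 8
= -62
Since f''(3) < 0, the function is concave down (-1)

-1


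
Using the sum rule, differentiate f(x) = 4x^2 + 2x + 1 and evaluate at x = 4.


Differentiate term by term using power and sum rules:
f(x) = 4x^2 + 2x + 1
f'(x) = 8x + 2
Substitute x = 4:
f'(4) = 8 * 4 + 2
= 32 + 2
= 34

34


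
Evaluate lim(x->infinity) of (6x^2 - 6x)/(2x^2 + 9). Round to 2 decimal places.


For limits at infinity with equal-degree polynomials,
we compare leading coefficients.
Numerator leading term: 6x^2
Denominator leading term: 2x^2
Divide both by x^2:
lim = (6 - 6/x) / (2 + 9/x^2)
As x -> infinity, the 1/x and 1/x^2 terms vanish:
= 6/2 = 3 = 3.00

3.00


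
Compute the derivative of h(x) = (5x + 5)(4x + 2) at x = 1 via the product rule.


Let u(x) = 5x + 5 and v(x) = 4x + 2
u'(x) = 5
v'(x) = 4
Product rule: h'(x) = u'(x)*v(x) + u(x)*v'(x)
= 5 * (4x + 2) + (5x + 5) * 4
At x = 1:
u(1) = 5 * 1 + 5 = 10
v(1) = 4 * 1 + 2 = 6
h'(1) = 5 * 6 + 10 * 4
= 30 + 40
= 70

70


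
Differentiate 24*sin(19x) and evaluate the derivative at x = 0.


Apply the chain rule to differentiate 24*sin(19x):
d/dx [24*sin(19x)]
= 24 * cos(19x) * d/dx(19x)
= 24 * 19 * cos(19x)
= 456 * cos(19x)
Evaluate at x = 0:
= 456 * cos(0)
= 456 * 1
= 456

456


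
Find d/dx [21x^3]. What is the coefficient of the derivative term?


We apply the power rule: d/dx [ax^n] = a*n * x^(n-1)
d/dx [21x^3]
= 21 * 3 * x^(3-1)
= 63x^2
The coefficient is 63

63


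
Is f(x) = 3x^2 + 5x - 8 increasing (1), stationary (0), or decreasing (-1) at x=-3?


Compute f'(x) to determine behavior:
f'(x) = 6x + 5
f'(-3) = 6 * (-3) + 5
= -18 + 5
= -13
Since f'(-3) < 0, the function is decreasing (-1)

-1


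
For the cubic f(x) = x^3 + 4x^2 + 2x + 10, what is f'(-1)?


Differentiate f(x) = x^3 + 4x^2 + 2x + 10 term by term:
f'(x) = 3x^2 + 8x + 2
Substitute x = -1:
f'(-1) = 3 * (-1)^2 + 8 * (-1) + 2
= 3 - 8 + 2
= -3

-3


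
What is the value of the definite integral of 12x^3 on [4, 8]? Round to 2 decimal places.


Find the antiderivative of 12x^3:
F(x) = 12/4 * x^4
Apply the Fundamental Theorem of Calculus:
F(8) - F(4)
= 12/4 * 8^4 - 12/4 * 4^4
= 12/4 * (4096 - 256)
= 12/4 * 3840
= 11520 = 11520.00

11520.00


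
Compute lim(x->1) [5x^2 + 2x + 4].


Since polynomials are continuous, we use direct substitution.
lim(x->1) of 5x^2 + 2x + 4
= 5 * 1^2 + 2 * 1 + 4
= 5 + 2 + 4
= 11

11


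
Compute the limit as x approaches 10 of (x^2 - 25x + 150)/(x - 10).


Direct substitution gives 0/0, so we factor the numerator.
Factor: (x^2 - 25x + 150) = (x - 10)(x - 15)
Cancel the common factor (x - 10):
(x^2 - 25x + 150)/(x - 10) = (x - 15)
Now substitute x = 10:
= (10) - (15) = -5

-5


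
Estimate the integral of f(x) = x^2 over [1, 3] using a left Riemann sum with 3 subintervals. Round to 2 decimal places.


Left Riemann sum uses left endpoints of each subinterval.
Interval: [1, 3], n = 3
dx = (3 - 1) / 3 = 2/3
Left endpoints: [1, 5/3, 7/3]
f values: [1, 25/9, 49/9]
Sum = dx * (sum of f values)
= 2/3 * 83/9
= 166/27 ≈ 6.15

6.15


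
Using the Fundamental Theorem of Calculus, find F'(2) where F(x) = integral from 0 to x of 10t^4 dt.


By the Fundamental Theorem of Calculus (Part 1):
If F(x) = integral from 0 to x of f(t) dt, then F'(x) = f(x)
Here f(t) = 10t^4
So F'(x) = 10x^4
Evaluate at x = 2:
F'(2) = 10 * 2^4
= 10 * 16
= 160

160


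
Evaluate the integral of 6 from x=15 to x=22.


The integral of a constant k over [a, b] equals k * (b - a).
integral from 15 to 22 of 6 dx
= 6 * (22 - 15)
= 6 * 7
= 42

42


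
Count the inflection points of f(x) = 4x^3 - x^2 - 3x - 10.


Inflection points occur where f''(x) = 0 and concavity changes.
f(x) = 4x^3 - x^2 - 3x - 10
f'(x) = 12x^2 - 2x - 3
f''(x) = 24x - 2
Set f''(x) = 0:
24x - 2 = 0
x = 2 / 24 = 1/12
Since f''(x) is linear (degree 1), it changes sign at this point.
Therefore there is exactly 1 inflection point.

1


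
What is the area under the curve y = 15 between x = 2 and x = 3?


The area under a constant function y = 15 is a rectangle.
Width = 3 - 2 = 1
Height = 15
Area = width * height
= 1 * 15
= 15

15


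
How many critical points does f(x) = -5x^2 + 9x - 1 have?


Find where f'(x) = 0:
f'(x) = -10x + 9
Set f'(x) = 0:
-10x + 9 = 0
x = -9 / (-10) = 9/10
This is a linear equation in x, so there is exactly one solution.
Number of critical points: 1

1


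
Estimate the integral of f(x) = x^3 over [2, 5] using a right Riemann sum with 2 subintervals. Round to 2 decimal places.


Right Riemann sum uses right endpoints of each subinterval.
Interval: [2, 5], n = 2
dx = (5 - 2) / 2 = 3/2
Right endpoints: [7/2, 5]
f values: [343/8, 125]
Sum = dx * (sum of f values)
= 3/2 * 1343/8
= 4029/16 ≈ 251.81

251.81


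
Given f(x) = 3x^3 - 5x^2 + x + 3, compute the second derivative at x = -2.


First derivative:
f'(x) = 9x^2 - 10x + 1
Second derivative:
f''(x) = 18x - 10
Substitute x = -2:
f''(-2) = 18 * (-2) - 10
= -36 - 10
= -46

-46


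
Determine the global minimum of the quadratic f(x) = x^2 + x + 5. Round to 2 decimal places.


For a quadratic f(x) = ax^2 + bx + c with a > 0, the minimum is at the vertex.
Vertex x-coordinate: x = -b/(2a)
x = -(1) / (2 * 1)
x = -1/2
Substitute back to find the minimum value:
f(-1/2) = 1 * (-1/2)^2 + 1 * (-1/2) + 5
= 1/4 - 1/2 + 5
= 19/4 = 4.75

4.75


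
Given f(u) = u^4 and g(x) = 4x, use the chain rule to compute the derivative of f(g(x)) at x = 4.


Using the chain rule: (f(g(x)))' = f'(g(x)) * g'(x)
First, find g(4):
g(4) = 4 * 4 + 0 = 16
Next, f'(u) = 4u^3
And g'(x) = 4
So f'(g(4)) * g'(4)
= 4 * 16^3 * 4
= 4 * 4096 * 4
= 65536

65536


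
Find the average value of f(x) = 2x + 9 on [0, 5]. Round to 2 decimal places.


Average value = 1/(b-a) * integral from a to b of f(x) dx
First compute the integral of 2x + 9:
F(x) = x^2 + 9x
F(5) = 1 * 25 + 9 * 5 = 70
F(0) = 1 * 0 + 9 * 0 = 0
Integral = 70 - 0 = 70
Average = 70 / (5 - 0) = 70 / 5
= 14 = 14.00

14.00


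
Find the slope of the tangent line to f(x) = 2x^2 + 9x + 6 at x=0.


The slope of the tangent line equals f'(x) at the point.
f(x) = 2x^2 + 9x + 6
f'(x) = 4x + 9
At x = 0:
f'(0) = 4 * 0 + 9
= 0 + 9
= 9

9


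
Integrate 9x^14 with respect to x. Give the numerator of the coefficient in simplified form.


Apply the power rule for integration:
integral of ax^n dx = a/(n+1) * x^(n+1) + C
integral of 9x^14 dx
= 9/15 * x^15 + C
= 3/5 * x^15 + C
The coefficient in lowest terms is 3/5, and its numerator is 3

3


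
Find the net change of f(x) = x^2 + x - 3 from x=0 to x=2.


Net change = f(b) - f(a)
f(x) = x^2 + x - 3
Compute f(2):
f(2) = 1 * 2^2 + 1 * 2 - 3
= 4 + 2 - 3
= 3
Compute f(0):
f(0) = 1 * 0^2 + 1 * 0 - 3
= 0 + 0 - 3
= -3
Net change = 3 - (-3) = 6

6


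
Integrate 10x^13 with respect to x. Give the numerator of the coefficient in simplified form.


Apply the power rule for integration:
integral of ax^n dx = a/(n+1) * x^(n+1) + C
integral of 10x^13 dx
= 10/14 * x^14 + C
= 5/7 * x^14 + C
The coefficient in lowest terms is 5/7, and its numerator is 5

5


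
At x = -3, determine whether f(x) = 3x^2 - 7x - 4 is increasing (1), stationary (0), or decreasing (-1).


Compute f'(x) to determine behavior:
f'(x) = 6x - 7
f'(-3) = 6 * (-3) - 7
= -18 - 7
= -25
Since f'(-3) < 0, the function is decreasing (-1)

-1


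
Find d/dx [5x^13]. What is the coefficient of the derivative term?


We apply the power rule: d/dx [ax^n] = a*n * x^(n-1)
d/dx [5x^13]
= 5 * 13 * x^(13-1)
= 65x^12
The coefficient is 65

65


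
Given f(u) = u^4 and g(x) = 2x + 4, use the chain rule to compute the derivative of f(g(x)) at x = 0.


Using the chain rule: (f(g(x)))' = f'(g(x)) * g'(x)
First, find g(0):
g(0) = 2 * 0 + 4 = 4
Next, f'(u) = 4u^3
And g'(x) = 2
So f'(g(0)) * g'(0)
= 4 * 4^3 * 2
= 4 * 64 * 2
= 512

512


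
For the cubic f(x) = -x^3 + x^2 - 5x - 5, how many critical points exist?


Find where f'(x) = 0:
f(x) = -x^3 + x^2 - 5x - 5
f'(x) = -3x^2 + 2x - 5
This is a quadratic in x. Use the discriminant to count real roots.
Discriminant = (2)^2 - 4 * (-3) * (-5)
= 4 - 60
= -56
Since discriminant < 0, f'(x) = 0 has no real solutions.
Number of critical points: 0

0


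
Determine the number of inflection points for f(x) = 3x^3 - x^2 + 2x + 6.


Inflection points occur where f''(x) = 0 and concavity changes.
f(x) = 3x^3 - x^2 + 2x + 6
f'(x) = 9x^2 - 2x + 2
f''(x) = 18x - 2
Set f''(x) = 0:
18x - 2 = 0
x = 2 / 18 = 1/9
Since f''(x) is linear (degree 1), it changes sign at this point.
Therefore there is exactly 1 inflection point.

1


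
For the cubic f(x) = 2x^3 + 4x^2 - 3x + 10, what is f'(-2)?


Differentiate f(x) = 2x^3 + 4x^2 - 3x + 10 term by term:
f'(x) = 6x^2 + 8x - 3
Substitute x = -2:
f'(-2) = 6 * (-2)^2 + 8 * (-2) - 3
= 24 - 16 - 3
= 5

5


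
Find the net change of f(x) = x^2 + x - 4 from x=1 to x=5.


Net change = f(b) - f(a)
f(x) = x^2 + x - 4
Compute f(5):
f(5) = 1 * 5^2 + 1 * 5 - 4
= 25 + 5 - 4
= 26
Compute f(1):
f(1) = 1 * 1^2 + 1 * 1 - 4
= 1 + 1 - 4
= -2
Net change = 26 - (-2) = 28

28


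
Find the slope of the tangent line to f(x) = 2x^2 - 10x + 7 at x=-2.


The slope of the tangent line equals f'(x) at the point.
f(x) = 2x^2 - 10x + 7
f'(x) = 4x - 10
At x = -2:
f'(-2) = 4 * (-2) - 10
= -8 - 10
= -18

-18


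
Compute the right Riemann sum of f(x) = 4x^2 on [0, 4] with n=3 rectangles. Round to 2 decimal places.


Right Riemann sum uses right endpoints of each subinterval.
Interval: [0, 4], n = 3
dx = (4 - 0) / 3 = 4/3
Right endpoints: [4/3, 8/3, 4]
f values: [64/9, 256/9, 64]
Sum = dx * (sum of f values)
= 4/3 * 896/9
= 3584/27 ≈ 132.74

132.74


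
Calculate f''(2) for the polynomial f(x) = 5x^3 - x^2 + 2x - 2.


First derivative:
f'(x) = 15x^2 - 2x + 2
Second derivative:
f''(x) = 30x - 2
Substitute x = 2:
f''(2) = 30 * 2 - 2
= 60 - 2
= 58

58


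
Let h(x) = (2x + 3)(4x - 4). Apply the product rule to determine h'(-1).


Let u(x) = 2x + 3 and v(x) = 4x - 4
u'(x) = 2
v'(x) = 4
Product rule: h'(x) = u'(x)*v(x) + u(x)*v'(x)
= 2 * (4x - 4) + (2x + 3) * 4
At x = -1:
u(-1) = 2 * (-1) + 3 = 1
v(-1) = 4 * (-1) - 4 = -8
h'(-1) = 2 * (-8) + 1 * 4
= -16 + 4
= -12

-12


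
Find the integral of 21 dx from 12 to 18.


The integral of a constant k over [a, b] equals k * (b - a).
integral from 12 to 18 of 21 dx
= 21 * (18 - 12)
= 21 * 6
= 126

126


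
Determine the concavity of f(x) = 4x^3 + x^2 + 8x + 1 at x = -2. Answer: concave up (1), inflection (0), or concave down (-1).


Concavity is determined by the sign of f''(x).
f(x) = 4x^3 + x^2 + 8x + 1
f'(x) = 12x^2 + 2x + 8
f''(x) = 24x + 2
f''(-2) = 24 * (-2) + 2
= -48 + 2
= -46
Since f''(-2) < 0, the function is concave down (-1)

-1


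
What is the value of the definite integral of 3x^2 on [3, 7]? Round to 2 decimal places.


Find the antiderivative of 3x^2:
F(x) = 3/3 * x^3
Apply the Fundamental Theorem of Calculus:
F(7) - F(3)
= 3/3 * 7^3 - 3/3 * 3^3
= 3/3 * (343 - 27)
= 3/3 * 316
= 316 = 316.00

316.00


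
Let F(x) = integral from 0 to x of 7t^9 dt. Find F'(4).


By the Fundamental Theorem of Calculus (Part 1):
If F(x) = integral from 0 to x of f(t) dt, then F'(x) = f(x)
Here f(t) = 7t^9
So F'(x) = 7x^9
Evaluate at x = 4:
F'(4) = 7 * 4^9
= 7 * 262144
= 1835008

1835008


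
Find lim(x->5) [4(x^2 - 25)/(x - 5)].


Direct substitution gives 0/0, so we factor the numerator.
Factor: 4(x^2 - 25) = 4 * (x - 5)(x + 5)
Cancel the common factor (x - 5):
4(x^2 - 25)/(x - 5) = 4 * (x + 5)
Now substitute x = 5:
= 4 * (5 + 5) = 40

40


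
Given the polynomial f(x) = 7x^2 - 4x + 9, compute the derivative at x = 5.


Differentiate term by term using power and sum rules:
f(x) = 7x^2 - 4x + 9
f'(x) = 14x - 4
Substitute x = 5:
f'(5) = 14 * 5 - 4
= 70 - 4
= 66

66


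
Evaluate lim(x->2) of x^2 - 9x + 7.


Since polynomials are continuous, we use direct substitution.
lim(x->2) of x^2 - 9x + 7
= 1 * 2^2 - 9 * 2 + 7
= 4 - 18 + 7
= -7

-7


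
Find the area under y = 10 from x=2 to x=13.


The area under a constant function y = 10 is a rectangle.
Width = 13 - 2 = 11
Height = 10
Area = width * height
= 11 * 10
= 110

110


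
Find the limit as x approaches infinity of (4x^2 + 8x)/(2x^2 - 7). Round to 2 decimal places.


For limits at infinity with equal-degree polynomials,
we compare leading coefficients.
Numerator leading term: 4x^2
Denominator leading term: 2x^2
Divide both by x^2:
lim = (4 + 8/x) / (2 - 7/x^2)
As x -> infinity, the 1/x and 1/x^2 terms vanish:
= 4/2 = 2 = 2.00

2.00


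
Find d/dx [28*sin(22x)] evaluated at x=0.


Apply the chain rule to differentiate 28*sin(22x):
d/dx [28*sin(22x)]
= 28 * cos(22x) * d/dx(22x)
= 28 * 22 * cos(22x)
= 616 * cos(22x)
Evaluate at x = 0:
= 616 * cos(0)
= 616 * 1
= 616

616


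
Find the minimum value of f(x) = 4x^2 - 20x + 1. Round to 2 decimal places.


For a quadratic f(x) = ax^2 + bx + c with a > 0, the minimum is at the vertex.
Vertex x-coordinate: x = -b/(2a)
x = -(-20) / (2 * 4)
x = 20/8 = 5/2
Substitute back to find the minimum value:
f(5/2) = 4 * (5/2)^2 - 20 * (5/2) + 1
= 25 - 50 + 1
= -24 = -24.00

-24.00


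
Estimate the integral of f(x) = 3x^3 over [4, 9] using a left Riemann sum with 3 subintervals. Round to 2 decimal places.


Left Riemann sum uses left endpoints of each subinterval.
Interval: [4, 9], n = 3
dx = (9 - 4) / 3 = 5/3
Left endpoints: [4, 17/3, 22/3]
f values: [192, 4913/9, 10648/9]
Sum = dx * (sum of f values)
= 5/3 * 1921
= 9605/3 ≈ 3201.67

3201.67


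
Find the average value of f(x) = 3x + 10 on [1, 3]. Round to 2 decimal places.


Average value = 1/(b-a) * integral from a to b of f(x) dx
First compute the integral of 3x + 10:
F(x) = (3/2)x^2 + 10x
F(3) = 3/2 * 9 + 10 * 3 = 87/2
F(1) = 3/2 * 1 + 10 * 1 = 23/2
Integral = 87/2 - 23/2 = 32
Average = 32 / (3 - 1) = 32 / 2
= 16 = 16.00

16.00


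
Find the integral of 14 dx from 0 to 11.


The integral of a constant k over [a, b] equals k * (b - a).
integral from 0 to 11 of 14 dx
= 14 * (11 - 0)
= 14 * 11
= 154

154


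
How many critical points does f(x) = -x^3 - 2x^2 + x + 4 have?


Find where f'(x) = 0:
f(x) = -x^3 - 2x^2 + x + 4
f'(x) = -3x^2 - 4x + 1
This is a quadratic in x. Use the discriminant to count real roots.
Discriminant = (-4)^2 - 4 * (-3) * 1
= 16 - (-12)
= 28
Since discriminant > 0, f'(x) = 0 has 2 real solutions.
Number of critical points: 2

2


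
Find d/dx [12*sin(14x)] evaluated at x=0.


Apply the chain rule to differentiate 12*sin(14x):
d/dx [12*sin(14x)]
= 12 * cos(14x) * d/dx(14x)
= 12 * 14 * cos(14x)
= 168 * cos(14x)
Evaluate at x = 0:
= 168 * cos(0)
= 168 * 1
= 168

168


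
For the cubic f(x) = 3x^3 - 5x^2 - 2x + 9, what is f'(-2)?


Differentiate f(x) = 3x^3 - 5x^2 - 2x + 9 term by term:
f'(x) = 9x^2 - 10x - 2
Substitute x = -2:
f'(-2) = 9 * (-2)^2 - 10 * (-2) - 2
= 36 + 20 - 2
= 54

54


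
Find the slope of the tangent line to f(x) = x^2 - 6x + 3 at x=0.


The slope of the tangent line equals f'(x) at the point.
f(x) = x^2 - 6x + 3
f'(x) = 2x - 6
At x = 0:
f'(0) = 2 * 0 - 6
= 0 - 6
= -6

-6


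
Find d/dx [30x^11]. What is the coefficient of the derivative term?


We apply the power rule: d/dx [ax^n] = a*n * x^(n-1)
d/dx [30x^11]
= 30 * 11 * x^(11-1)
= 330x^10
The coefficient is 330

330


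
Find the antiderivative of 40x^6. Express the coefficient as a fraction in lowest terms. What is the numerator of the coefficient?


Apply the power rule for integration:
integral of ax^n dx = a/(n+1) * x^(n+1) + C
integral of 40x^6 dx
= 40/7 * x^7 + C
The coefficient in lowest terms is 40/7, and its numerator is 40

40


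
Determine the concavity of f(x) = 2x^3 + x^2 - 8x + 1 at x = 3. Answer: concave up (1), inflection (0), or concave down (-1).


Concavity is determined by the sign of f''(x).
f(x) = 2x^3 + x^2 - 8x + 1
f'(x) = 6x^2 + 2x - 8
f''(x) = 12x + 2
f''(3) = 12 * 3 + 2
= 36 + 2
= 38
Since f''(3) > 0, the function is concave up (1)

1


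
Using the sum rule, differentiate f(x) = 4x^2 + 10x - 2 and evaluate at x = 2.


Differentiate term by term using power and sum rules:
f(x) = 4x^2 + 10x - 2
f'(x) = 8x + 10
Substitute x = 2:
f'(2) = 8 * 2 + 10
= 16 + 10
= 26

26


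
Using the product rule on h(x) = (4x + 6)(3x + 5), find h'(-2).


Let u(x) = 4x + 6 and v(x) = 3x + 5
u'(x) = 4
v'(x) = 3
Product rule: h'(x) = u'(x)*v(x) + u(x)*v'(x)
= 4 * (3x + 5) + (4x + 6) * 3
At x = -2:
u(-2) = 4 * (-2) + 6 = -2
v(-2) = 3 * (-2) + 5 = -1
h'(-2) = 4 * (-1) + (-2) * 3
= -4 - 6
= -10

-10
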